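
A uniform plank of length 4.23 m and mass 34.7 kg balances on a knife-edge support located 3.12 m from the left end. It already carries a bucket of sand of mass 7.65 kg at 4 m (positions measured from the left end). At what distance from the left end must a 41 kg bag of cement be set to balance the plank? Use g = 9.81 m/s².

Sum moments about the knife-edge support (at 3.12 m from the left end) (the support reaction has zero arm there).
Beam weight: 34.7 × 9.81 = 340.4 N down at 2.115 m → arm 1.005 m, τ = 340.4 × 1.005 = 342.1 N·m counterclockwise.
Bucket of sand: 7.65 × 9.81 = 75.05 N down at 4 m → arm 0.88 m, τ = 75.05 × 0.88 = 66.04 N·m clockwise.
Net moment of existing loads = 276.1 N·m counterclockwise.
The bag of cement weighs 41 × 9.81 = 402.2 N and must supply an equal clockwise moment, so its lever arm about the knife-edge support is 276.1 / 402.2 = 0.686 m.
That puts it at 3.12 + 0.686 = 3.81 m from the left end.

x ≈ 3.81 m from the left end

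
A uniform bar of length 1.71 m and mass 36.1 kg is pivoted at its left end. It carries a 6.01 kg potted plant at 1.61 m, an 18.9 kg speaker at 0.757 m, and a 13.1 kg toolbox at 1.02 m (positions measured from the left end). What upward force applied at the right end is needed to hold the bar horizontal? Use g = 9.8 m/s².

F ≈ 391 N

Sum moments about the left end (the unknown pivot reaction has zero arm there).
Beam weight: 36.1 × 9.8 = 353.8 N down at 0.855 m → arm 0.855 m, τ = 353.8 × 0.855 = 302.5 N·m clockwise.
Potted plant: 6.01 × 9.8 = 58.9 N down at 1.61 m → arm 1.61 m, τ = 58.9 × 1.61 = 94.83 N·m clockwise.
Speaker: 18.9 × 9.8 = 185.2 N down at 0.757 m → arm 0.757 m, τ = 185.2 × 0.757 = 140.2 N·m clockwise.
Toolbox: 13.1 × 9.8 = 128.4 N down at 1.02 m → arm 1.02 m, τ = 128.4 × 1.02 = 131 N·m clockwise.
Net moment of the loads = 668.5 N·m clockwise.
The upward force F acts at the right end, arm 1.71 m, giving F × 1.71 counterclockwise.
For rotational equilibrium, F × 1.71 = 668.5, so F = 668.5 / 1.71 = 391 N.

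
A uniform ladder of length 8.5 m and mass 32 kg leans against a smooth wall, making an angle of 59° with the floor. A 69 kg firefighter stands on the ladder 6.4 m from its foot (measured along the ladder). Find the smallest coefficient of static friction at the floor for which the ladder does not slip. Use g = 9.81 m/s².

Take moments about the foot of the ladder.
Ladder weight 32×9.81 = 313.9 N acts at 4.25 m along the ladder; its horizontal arm is 4.25·cos59° = 2.189 m → τ = 687.1 N·m clockwise.
Firefighter: 69×9.81 = 676.9 N at 6.4 m → arm 3.296 m → τ = 2231 N·m clockwise.
Wall normal N acts horizontally at the top; its moment arm is the height L sinθ = 8.5·sin59° = 7.286 m, counterclockwise.
Balancing moments: N × 7.286 = 2918, giving N = 400.5 N.
ΣFx = 0 ⇒ f = N_wall = 400.5 N. ΣFy = 0 ⇒ N_floor = 990.8 N.
μ_min = f / N_floor = 400.5 / 990.8 = 0.404.

μ_min ≈ 0.404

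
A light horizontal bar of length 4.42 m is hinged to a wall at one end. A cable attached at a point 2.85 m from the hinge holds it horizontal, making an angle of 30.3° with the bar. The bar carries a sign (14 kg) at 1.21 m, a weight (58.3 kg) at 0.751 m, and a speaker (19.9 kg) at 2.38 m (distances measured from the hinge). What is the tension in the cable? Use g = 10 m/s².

T ≈ 752 N

Take moments about the hinge.
Sign: 14 × 10 = 140 N down at 1.21 m → arm 1.21 m, τ = 140 × 1.21 = 169.4 N·m clockwise.
Weight: 58.3 × 10 = 583 N down at 0.751 m → arm 0.751 m, τ = 583 × 0.751 = 437.8 N·m clockwise.
Speaker: 19.9 × 10 = 199 N down at 2.38 m → arm 2.38 m, τ = 199 × 2.38 = 473.6 N·m clockwise.
Total clockwise load moment = 1081 N·m.
The cable tension T acts at 2.85 m; only its component perpendicular to the bar, T sinθ, produces torque. sin 30.3° = 0.5045.
For rotational equilibrium, T × 2.85 × 0.5045 = 1081, so T = 1081 / 1.438 = 752 N.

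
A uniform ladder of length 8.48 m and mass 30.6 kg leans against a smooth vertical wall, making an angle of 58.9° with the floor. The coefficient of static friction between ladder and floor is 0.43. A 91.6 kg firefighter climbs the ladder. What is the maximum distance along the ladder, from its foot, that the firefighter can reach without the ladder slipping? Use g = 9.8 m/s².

Take moments about the foot of the ladder.
Ladder weight 30.6×9.8 = 299.9 N acts at 4.24 m along the ladder; its horizontal arm is 4.24·cos58.9° = 2.19 m → τ = 656.8 N·m clockwise.
Firefighter weight 91.6×9.8 = 897.7 N at distance d → arm d·cos58.9° → τ = 897.7·d·0.5165 clockwise.
Wall normal N at the top has arm L sinθ = 7.261 m counterclockwise, so Στ = 0 gives N·7.261 = 656.8 + 463.7·d.
ΣFy = 0 ⇒ N_floor = 1198 N, so the maximum friction is μ_s·N_floor = 0.43×1198 = 515.1 N. ΣFx = 0 ⇒ N_wall = f, so at the slipping point N = 515.1 N.
Substituting: 515.1×7.261 = 656.8 + 463.7·d ⇒ d = (3740 − 656.8) / 463.7 = 6.65 m.

d ≈ 6.65 m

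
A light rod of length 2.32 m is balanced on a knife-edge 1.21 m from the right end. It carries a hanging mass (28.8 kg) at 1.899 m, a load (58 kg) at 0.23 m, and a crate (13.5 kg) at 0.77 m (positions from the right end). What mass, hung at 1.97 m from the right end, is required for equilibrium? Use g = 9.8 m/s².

Taking torques about the knife-edge (at 1.21 m from the right end):
Hanging mass: 28.8 × 9.8 = 282.2 N down at 1.899 m → arm 0.689 m, τ = 282.2 × 0.689 = 194.4 N·m counterclockwise.
Load: 58 × 9.8 = 568.4 N down at 0.23 m → arm 0.98 m, τ = 568.4 × 0.98 = 557 N·m clockwise.
Crate: 13.5 × 9.8 = 132.3 N down at 0.77 m → arm 0.44 m, τ = 132.3 × 0.44 = 58.21 N·m clockwise.
Net moment of known loads = 420.8 N·m clockwise.
An unknown mass m at 1.97 m has arm 0.76 m; its moment is m·g·0.76 counterclockwise.
Στ = 0 ⇒ m × 9.8 × 0.76 = 420.8 ⇒ m = 420.8 / (9.8 × 0.76) = 56.5 kg.

m ≈ 56.5 kg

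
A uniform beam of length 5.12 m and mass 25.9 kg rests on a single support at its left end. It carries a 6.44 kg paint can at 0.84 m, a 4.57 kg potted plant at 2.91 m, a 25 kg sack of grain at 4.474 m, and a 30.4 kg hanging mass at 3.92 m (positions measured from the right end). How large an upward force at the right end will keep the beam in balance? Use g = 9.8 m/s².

Sum moments about the left end (the unknown pivot reaction has zero arm there).
Beam weight: 25.9 × 9.8 = 253.8 N down at 2.56 m → arm 2.56 m, τ = 253.8 × 2.56 = 649.7 N·m clockwise.
Paint can: 6.44 × 9.8 = 63.11 N down at 0.84 m → arm 4.28 m, τ = 63.11 × 4.28 = 270.1 N·m clockwise.
Potted plant: 4.57 × 9.8 = 44.79 N down at 2.91 m → arm 2.21 m, τ = 44.79 × 2.21 = 98.99 N·m clockwise.
Sack of grain: 25 × 9.8 = 245 N down at 4.474 m → arm 0.646 m, τ = 245 × 0.646 = 158.3 N·m clockwise.
Hanging mass: 30.4 × 9.8 = 297.9 N down at 3.92 m → arm 1.2 m, τ = 297.9 × 1.2 = 357.5 N·m clockwise.
Net moment of the loads = 1535 N·m clockwise.
The upward force F acts at the right end, arm 5.12 m, giving F × 5.12 counterclockwise.
Balancing moments: F × 5.12 = 1535, giving F = 1535 / 5.12 = 300 N.

F ≈ 300 N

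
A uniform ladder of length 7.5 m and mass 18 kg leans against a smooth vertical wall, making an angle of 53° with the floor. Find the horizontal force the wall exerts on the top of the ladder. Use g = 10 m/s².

Take moments about the foot of the ladder.
Ladder weight 18×10 = 180 N acts at 3.75 m along the ladder; its horizontal arm is 3.75·cos53° = 2.257 m → τ = 406.3 N·m clockwise.
Wall normal N acts horizontally at the top; its moment arm is the height L sinθ = 7.5·sin53° = 5.99 m, counterclockwise.
Setting net torque to zero: N × 5.99 = 406.3 → N = 67.8 N.

N_wall ≈ 67.8 N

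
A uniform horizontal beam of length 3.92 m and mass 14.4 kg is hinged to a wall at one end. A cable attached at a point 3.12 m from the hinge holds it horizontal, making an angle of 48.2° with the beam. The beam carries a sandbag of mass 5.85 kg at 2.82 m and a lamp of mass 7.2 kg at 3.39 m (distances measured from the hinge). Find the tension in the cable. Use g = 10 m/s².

Take moments about the hinge.
Beam weight: 14.4 × 10 = 144 N down at 1.96 m → arm 1.96 m, τ = 144 × 1.96 = 282.2 N·m clockwise.
Sandbag: 5.85 × 10 = 58.5 N down at 2.82 m → arm 2.82 m, τ = 58.5 × 2.82 = 165 N·m clockwise.
Lamp: 7.2 × 10 = 72 N down at 3.39 m → arm 3.39 m, τ = 72 × 3.39 = 244.1 N·m clockwise.
Total clockwise load moment = 691.3 N·m.
The cable tension T acts at 3.12 m; only its component perpendicular to the beam, T sinθ, produces torque. sin 48.2° = 0.7455.
Στ = 0 ⇒ T × 3.12 × 0.7455 = 691.3 ⇒ T = 691.3 / 2.326 = 297 N.

T ≈ 297 N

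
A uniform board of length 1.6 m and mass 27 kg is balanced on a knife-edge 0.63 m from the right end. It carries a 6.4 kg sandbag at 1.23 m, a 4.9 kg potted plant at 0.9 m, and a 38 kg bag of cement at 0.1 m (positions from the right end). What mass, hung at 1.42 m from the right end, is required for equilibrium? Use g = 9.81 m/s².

m ≈ 13.1 kg

Choose the knife-edge (at 0.63 m from the right end) as the axis so the support reaction has zero arm there.
Beam weight: 27 × 9.81 = 264.9 N down at 0.8 m → arm 0.17 m, τ = 264.9 × 0.17 = 45.03 N·m counterclockwise.
Sandbag: 6.4 × 9.81 = 62.78 N down at 1.23 m → arm 0.6 m, τ = 62.78 × 0.6 = 37.67 N·m counterclockwise.
Potted plant: 4.9 × 9.81 = 48.07 N down at 0.9 m → arm 0.27 m, τ = 48.07 × 0.27 = 12.98 N·m counterclockwise.
Bag of cement: 38 × 9.81 = 372.8 N down at 0.1 m → arm 0.53 m, τ = 372.8 × 0.53 = 197.6 N·m clockwise.
Net moment of known loads = 101.9 N·m clockwise.
An unknown mass m at 1.42 m has arm 0.79 m; its moment is m·g·0.79 counterclockwise.
Setting net torque to zero: m × 9.81 × 0.79 = 101.9 → m = 101.9 / (9.81 × 0.79) = 13.1 kg.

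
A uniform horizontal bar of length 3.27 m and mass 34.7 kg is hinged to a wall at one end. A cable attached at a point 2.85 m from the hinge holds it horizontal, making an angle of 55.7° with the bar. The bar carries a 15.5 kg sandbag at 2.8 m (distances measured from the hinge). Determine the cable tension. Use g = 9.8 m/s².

T ≈ 417 N

Sum moments about the hinge (the unknown hinge reaction has zero arm there).
Beam weight: 34.7 × 9.8 = 340.1 N down at 1.635 m → arm 1.635 m, τ = 340.1 × 1.635 = 556.1 N·m clockwise.
Sandbag: 15.5 × 9.8 = 151.9 N down at 2.8 m → arm 2.8 m, τ = 151.9 × 2.8 = 425.3 N·m clockwise.
Total clockwise load moment = 981.4 N·m.
The cable tension T acts at 2.85 m; only its component perpendicular to the bar, T sinθ, produces torque. sin 55.7° = 0.8261.
For rotational equilibrium, T × 2.85 × 0.8261 = 981.4, so T = 981.4 / 2.354 = 417 N.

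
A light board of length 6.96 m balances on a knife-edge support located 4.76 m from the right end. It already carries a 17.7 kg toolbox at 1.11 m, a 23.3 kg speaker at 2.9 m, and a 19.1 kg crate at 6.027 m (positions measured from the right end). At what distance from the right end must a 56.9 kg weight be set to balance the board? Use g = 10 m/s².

About the knife-edge support (at 4.76 m from the right end):
Toolbox: 17.7 × 10 = 177 N down at 1.11 m → arm 3.65 m, τ = 177 × 3.65 = 646 N·m clockwise.
Speaker: 23.3 × 10 = 233 N down at 2.9 m → arm 1.86 m, τ = 233 × 1.86 = 433.4 N·m clockwise.
Crate: 19.1 × 10 = 191 N down at 6.027 m → arm 1.267 m, τ = 191 × 1.267 = 242 N·m counterclockwise.
Net moment of existing loads = 837.4 N·m clockwise.
The weight weighs 56.9 × 10 = 569 N and must supply an equal counterclockwise moment, so its lever arm about the knife-edge support is 837.4 / 569 = 1.47 m.
That puts it at 4.76 + 1.47 = 6.23 m from the right end.

x ≈ 6.23 m from the right end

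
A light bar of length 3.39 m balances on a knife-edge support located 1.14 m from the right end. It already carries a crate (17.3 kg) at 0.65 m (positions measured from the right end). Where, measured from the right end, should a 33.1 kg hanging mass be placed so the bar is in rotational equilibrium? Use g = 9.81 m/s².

x ≈ 1.4 m from the right end

Sum moments about the knife-edge support (at 1.14 m from the right end) (the support reaction has zero arm there).
Crate: 17.3 × 9.81 = 169.7 N down at 0.65 m → arm 0.49 m, τ = 169.7 × 0.49 = 83.15 N·m clockwise.
Net moment of existing loads = 83.15 N·m clockwise.
The hanging mass weighs 33.1 × 9.81 = 324.7 N and must supply an equal counterclockwise moment, so its lever arm about the knife-edge support is 83.15 / 324.7 = 0.256 m.
That puts it at 1.14 + 0.256 = 1.4 m from the right end.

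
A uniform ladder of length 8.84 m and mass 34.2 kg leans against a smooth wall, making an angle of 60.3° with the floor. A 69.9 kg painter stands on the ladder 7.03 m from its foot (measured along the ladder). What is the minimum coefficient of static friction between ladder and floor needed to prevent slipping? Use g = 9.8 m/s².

μ_min ≈ 0.398

Take moments about the foot of the ladder.
Ladder weight 34.2×9.8 = 335.2 N acts at 4.42 m along the ladder; its horizontal arm is 4.42·cos60.3° = 2.19 m → τ = 734.1 N·m clockwise.
Painter: 69.9×9.8 = 685 N at 7.03 m → arm 3.483 m → τ = 2386 N·m clockwise.
Wall normal N acts horizontally at the top; its moment arm is the height L sinθ = 8.84·sin60.3° = 7.679 m, counterclockwise.
Στ = 0 ⇒ N × 7.679 = 3120 ⇒ N = 406.3 N.
ΣFx = 0 ⇒ f = N_wall = 406.3 N. ΣFy = 0 ⇒ N_floor = 1020 N.
μ_min = f / N_floor = 406.3 / 1020 = 0.398.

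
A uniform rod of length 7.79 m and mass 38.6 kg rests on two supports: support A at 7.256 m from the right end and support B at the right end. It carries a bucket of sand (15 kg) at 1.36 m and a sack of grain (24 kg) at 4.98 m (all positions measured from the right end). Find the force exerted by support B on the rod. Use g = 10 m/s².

R_B ≈ 376 N

Taking torques about support A:
Beam weight: 38.6 × 10 = 386 N down at 3.895 m → arm 3.361 m, τ = 386 × 3.361 = 1297 N·m clockwise.
Bucket of sand: 15 × 10 = 150 N down at 1.36 m → arm 5.896 m, τ = 150 × 5.896 = 884.4 N·m clockwise.
Sack of grain: 24 × 10 = 240 N down at 4.98 m → arm 2.276 m, τ = 240 × 2.276 = 546.2 N·m clockwise.
Net load moment about support A = 2728 N·m clockwise.
Reaction R at support B is upward at 0 m, arm 7.256 m → moment R × 7.256 counterclockwise.
For rotational equilibrium, R × 7.256 = 2728, so R = 376 N.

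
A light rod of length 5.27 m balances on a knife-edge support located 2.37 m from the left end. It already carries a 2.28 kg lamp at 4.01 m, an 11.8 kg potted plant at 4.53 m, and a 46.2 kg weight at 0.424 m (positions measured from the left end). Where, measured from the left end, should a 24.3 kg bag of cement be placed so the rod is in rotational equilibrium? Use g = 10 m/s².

x ≈ 4.87 m from the left end

Sum moments about the knife-edge support (at 2.37 m from the left end) (the support reaction has zero arm there).
Lamp: 2.28 × 10 = 22.8 N down at 4.01 m → arm 1.64 m, τ = 22.8 × 1.64 = 37.39 N·m clockwise.
Potted plant: 11.8 × 10 = 118 N down at 4.53 m → arm 2.16 m, τ = 118 × 2.16 = 254.9 N·m clockwise.
Weight: 46.2 × 10 = 462 N down at 0.424 m → arm 1.946 m, τ = 462 × 1.946 = 899.1 N·m counterclockwise.
Net moment of existing loads = 606.8 N·m counterclockwise.
The bag of cement weighs 24.3 × 10 = 243 N and must supply an equal clockwise moment, so its lever arm about the knife-edge support is 606.8 / 243 = 2.5 m.
That puts it at 2.37 + 2.5 = 4.87 m from the left end.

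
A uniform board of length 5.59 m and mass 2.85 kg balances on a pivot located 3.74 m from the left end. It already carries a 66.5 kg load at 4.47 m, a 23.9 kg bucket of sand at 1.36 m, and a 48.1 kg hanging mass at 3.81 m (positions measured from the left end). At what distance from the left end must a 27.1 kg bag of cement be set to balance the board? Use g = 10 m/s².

x ≈ 4.02 m from the left end

Choose the pivot (at 3.74 m from the left end) as the axis so the support reaction has zero arm there.
Beam weight: 2.85 × 10 = 28.5 N down at 2.795 m → arm 0.945 m, τ = 28.5 × 0.945 = 26.93 N·m counterclockwise.
Load: 66.5 × 10 = 665 N down at 4.47 m → arm 0.73 m, τ = 665 × 0.73 = 485.4 N·m clockwise.
Bucket of sand: 23.9 × 10 = 239 N down at 1.36 m → arm 2.38 m, τ = 239 × 2.38 = 568.8 N·m counterclockwise.
Hanging mass: 48.1 × 10 = 481 N down at 3.81 m → arm 0.07 m, τ = 481 × 0.07 = 33.67 N·m clockwise.
Net moment of existing loads = 76.66 N·m counterclockwise.
The bag of cement weighs 27.1 × 10 = 271 N and must supply an equal clockwise moment, so its lever arm about the pivot is 76.66 / 271 = 0.283 m.
That puts it at 3.74 + 0.283 = 4.02 m from the left end.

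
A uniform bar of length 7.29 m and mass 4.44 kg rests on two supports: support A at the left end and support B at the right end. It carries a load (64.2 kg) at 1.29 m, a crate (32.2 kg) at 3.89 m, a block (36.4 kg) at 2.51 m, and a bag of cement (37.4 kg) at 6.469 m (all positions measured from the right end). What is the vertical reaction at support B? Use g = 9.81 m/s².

R_B ≈ 963 N

About support A:
Beam weight: 4.44 × 9.81 = 43.56 N down at 3.645 m → arm 3.645 m, τ = 43.56 × 3.645 = 158.8 N·m clockwise.
Load: 64.2 × 9.81 = 629.8 N down at 1.29 m → arm 6 m, τ = 629.8 × 6 = 3779 N·m clockwise.
Crate: 32.2 × 9.81 = 315.9 N down at 3.89 m → arm 3.4 m, τ = 315.9 × 3.4 = 1074 N·m clockwise.
Block: 36.4 × 9.81 = 357.1 N down at 2.51 m → arm 4.78 m, τ = 357.1 × 4.78 = 1707 N·m clockwise.
Bag of cement: 37.4 × 9.81 = 366.9 N down at 6.469 m → arm 0.821 m, τ = 366.9 × 0.821 = 301.2 N·m clockwise.
Net load moment about support A = 7020 N·m clockwise.
Reaction R at support B is upward at 0 m, arm 7.29 m → moment R × 7.29 counterclockwise.
For rotational equilibrium, R × 7.29 = 7020, so R = 963 N.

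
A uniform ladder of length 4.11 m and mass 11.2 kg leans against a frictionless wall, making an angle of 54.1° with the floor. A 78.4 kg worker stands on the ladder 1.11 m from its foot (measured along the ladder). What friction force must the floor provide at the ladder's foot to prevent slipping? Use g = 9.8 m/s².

About the foot of the ladder:
Ladder weight 11.2×9.8 = 109.8 N acts at 2.055 m along the ladder; its horizontal arm is 2.055·cos54.1° = 1.205 m → τ = 132.3 N·m clockwise.
Worker: 78.4×9.8 = 768.3 N at 1.11 m → arm 0.6509 m → τ = 500.1 N·m clockwise.
Wall normal N acts horizontally at the top; its moment arm is the height L sinθ = 4.11·sin54.1° = 3.329 m, counterclockwise.
Balancing moments: N × 3.329 = 632.4, giving N = 190 N.
ΣFx = 0: friction at the foot balances the wall's push, so f = N_wall = 190 N.

f ≈ 190 N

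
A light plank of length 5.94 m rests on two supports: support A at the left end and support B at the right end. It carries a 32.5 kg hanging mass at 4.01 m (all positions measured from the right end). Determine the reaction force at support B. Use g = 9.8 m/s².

Sum moments about support A (its reaction then has zero moment arm).
Hanging mass: 32.5 × 9.8 = 318.5 N down at 4.01 m → arm 1.93 m, τ = 318.5 × 1.93 = 614.7 N·m clockwise.
Net load moment about support A = 614.7 N·m clockwise.
Reaction R at support B is upward at 0 m, arm 5.94 m → moment R × 5.94 counterclockwise.
For rotational equilibrium, R × 5.94 = 614.7, so R = 103 N.

R_B ≈ 103 N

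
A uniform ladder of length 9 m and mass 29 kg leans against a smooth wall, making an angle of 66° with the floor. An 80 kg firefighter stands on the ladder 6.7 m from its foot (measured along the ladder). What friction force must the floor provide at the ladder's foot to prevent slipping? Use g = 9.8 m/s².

Take moments about the foot of the ladder.
Ladder weight 29×9.8 = 284.2 N acts at 4.5 m along the ladder; its horizontal arm is 4.5·cos66° = 1.83 m → τ = 520.1 N·m clockwise.
Firefighter: 80×9.8 = 784 N at 6.7 m → arm 2.725 m → τ = 2136 N·m clockwise.
Wall normal N acts horizontally at the top; its moment arm is the height L sinθ = 9·sin66° = 8.222 m, counterclockwise.
Setting net torque to zero: N × 8.222 = 2656 → N = 323 N.
ΣFx = 0: friction at the foot balances the wall's push, so f = N_wall = 323 N.

f ≈ 323 N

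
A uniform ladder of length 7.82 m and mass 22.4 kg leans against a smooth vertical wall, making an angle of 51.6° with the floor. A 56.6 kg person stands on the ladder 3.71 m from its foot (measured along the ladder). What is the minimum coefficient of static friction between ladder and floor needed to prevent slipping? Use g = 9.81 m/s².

Taking torques about the foot of the ladder:
Ladder weight 22.4×9.81 = 219.7 N acts at 3.91 m along the ladder; its horizontal arm is 3.91·cos51.6° = 2.429 m → τ = 533.7 N·m clockwise.
Person: 56.6×9.81 = 555.2 N at 3.71 m → arm 2.304 m → τ = 1279 N·m clockwise.
Wall normal N acts horizontally at the top; its moment arm is the height L sinθ = 7.82·sin51.6° = 6.128 m, counterclockwise.
For rotational equilibrium, N × 6.128 = 1813, so N = 295.9 N.
ΣFx = 0 ⇒ f = N_wall = 295.9 N. ΣFy = 0 ⇒ N_floor = 774.9 N.
μ_min = f / N_floor = 295.9 / 774.9 = 0.382.

μ_min ≈ 0.382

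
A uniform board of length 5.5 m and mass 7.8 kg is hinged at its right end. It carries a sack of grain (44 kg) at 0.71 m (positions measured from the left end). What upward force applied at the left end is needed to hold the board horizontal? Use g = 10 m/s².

Taking torques about the right end:
Beam weight: 7.8 × 10 = 78 N down at 2.75 m → arm 2.75 m, τ = 78 × 2.75 = 214.5 N·m counterclockwise.
Sack of grain: 44 × 10 = 440 N down at 0.71 m → arm 4.79 m, τ = 440 × 4.79 = 2108 N·m counterclockwise.
Net moment of the loads = 2322 N·m counterclockwise.
The upward force F acts at the left end, arm 5.5 m, giving F × 5.5 clockwise.
Setting net torque to zero: F × 5.5 = 2322 → F = 2322 / 5.5 = 422 N.

F ≈ 422 N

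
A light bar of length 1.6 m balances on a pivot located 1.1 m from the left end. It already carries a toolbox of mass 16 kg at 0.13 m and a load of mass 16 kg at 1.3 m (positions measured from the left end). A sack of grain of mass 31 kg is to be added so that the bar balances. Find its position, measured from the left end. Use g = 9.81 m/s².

Choose the pivot (at 1.1 m from the left end) as the axis so the support reaction has zero arm there.
Toolbox: 16 × 9.81 = 157 N down at 0.13 m → arm 0.97 m, τ = 157 × 0.97 = 152.3 N·m counterclockwise.
Load: 16 × 9.81 = 157 N down at 1.3 m → arm 0.2 m, τ = 157 × 0.2 = 31.4 N·m clockwise.
Net moment of existing loads = 120.9 N·m counterclockwise.
The sack of grain weighs 31 × 9.81 = 304.1 N and must supply an equal clockwise moment, so its lever arm about the pivot is 120.9 / 304.1 = 0.398 m.
That puts it at 1.1 + 0.398 = 1.5 m from the left end.

x ≈ 1.5 m from the left end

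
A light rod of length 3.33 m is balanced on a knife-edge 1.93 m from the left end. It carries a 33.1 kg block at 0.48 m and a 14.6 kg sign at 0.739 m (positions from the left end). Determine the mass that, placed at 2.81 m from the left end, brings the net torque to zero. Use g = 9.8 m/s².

Take moments about the knife-edge (at 1.93 m from the left end).
Block: 33.1 × 9.8 = 324.4 N down at 0.48 m → arm 1.45 m, τ = 324.4 × 1.45 = 470.4 N·m counterclockwise.
Sign: 14.6 × 9.8 = 143.1 N down at 0.739 m → arm 1.191 m, τ = 143.1 × 1.191 = 170.4 N·m counterclockwise.
Net moment of known loads = 640.8 N·m counterclockwise.
An unknown mass m at 2.81 m has arm 0.88 m; its moment is m·g·0.88 clockwise.
Setting net torque to zero: m × 9.8 × 0.88 = 640.8 → m = 640.8 / (9.8 × 0.88) = 74.3 kg.

m ≈ 74.3 kg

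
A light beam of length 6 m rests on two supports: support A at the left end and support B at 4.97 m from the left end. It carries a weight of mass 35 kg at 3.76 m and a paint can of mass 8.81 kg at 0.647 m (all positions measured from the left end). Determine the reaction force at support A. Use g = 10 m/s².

R_A ≈ 162 N

About support B:
Weight: 35 × 10 = 350 N down at 3.76 m → arm 1.21 m, τ = 350 × 1.21 = 423.5 N·m counterclockwise.
Paint can: 8.81 × 10 = 88.1 N down at 0.647 m → arm 4.323 m, τ = 88.1 × 4.323 = 380.9 N·m counterclockwise.
Net load moment about support B = 804.4 N·m counterclockwise.
Reaction R at support A is upward at 0 m, arm 4.97 m → moment R × 4.97 clockwise.
Balancing moments: R × 4.97 = 804.4, giving R = 162 N.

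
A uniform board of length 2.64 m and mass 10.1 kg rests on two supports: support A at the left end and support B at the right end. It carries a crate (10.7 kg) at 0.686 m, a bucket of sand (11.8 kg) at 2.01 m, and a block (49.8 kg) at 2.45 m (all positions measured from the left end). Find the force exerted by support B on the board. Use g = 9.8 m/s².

R_B ≈ 618 N

Take moments about support A.
Beam weight: 10.1 × 9.8 = 98.98 N down at 1.32 m → arm 1.32 m, τ = 98.98 × 1.32 = 130.7 N·m clockwise.
Crate: 10.7 × 9.8 = 104.9 N down at 0.686 m → arm 0.686 m, τ = 104.9 × 0.686 = 71.96 N·m clockwise.
Bucket of sand: 11.8 × 9.8 = 115.6 N down at 2.01 m → arm 2.01 m, τ = 115.6 × 2.01 = 232.4 N·m clockwise.
Block: 49.8 × 9.8 = 488 N down at 2.45 m → arm 2.45 m, τ = 488 × 2.45 = 1196 N·m clockwise.
Net load moment about support A = 1631 N·m clockwise.
Reaction R at support B is upward at 2.64 m, arm 2.64 m → moment R × 2.64 counterclockwise.
Στ = 0 ⇒ R × 2.64 = 1631 ⇒ R = 618 N.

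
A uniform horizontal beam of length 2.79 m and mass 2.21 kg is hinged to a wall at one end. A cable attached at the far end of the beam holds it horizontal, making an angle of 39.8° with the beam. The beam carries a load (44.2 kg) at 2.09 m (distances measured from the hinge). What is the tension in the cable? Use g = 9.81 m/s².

Take moments about the hinge.
Beam weight: 2.21 × 9.81 = 21.68 N down at 1.395 m → arm 1.395 m, τ = 21.68 × 1.395 = 30.24 N·m clockwise.
Load: 44.2 × 9.81 = 433.6 N down at 2.09 m → arm 2.09 m, τ = 433.6 × 2.09 = 906.2 N·m clockwise.
Total clockwise load moment = 936.4 N·m.
The cable tension T acts at 2.79 m; only its component perpendicular to the beam, T sinθ, produces torque. sin 39.8° = 0.6401.
Balancing moments: T × 2.79 × 0.6401 = 936.4, giving T = 936.4 / 1.786 = 524 N.

T ≈ 524 N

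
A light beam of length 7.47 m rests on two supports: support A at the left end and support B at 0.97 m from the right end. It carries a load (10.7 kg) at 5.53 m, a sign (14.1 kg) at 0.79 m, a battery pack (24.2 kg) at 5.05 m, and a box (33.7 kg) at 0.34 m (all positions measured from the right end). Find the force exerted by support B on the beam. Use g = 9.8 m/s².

R_B ≈ 624 N

Take moments about support A.
Load: 10.7 × 9.8 = 104.9 N down at 5.53 m → arm 1.94 m, τ = 104.9 × 1.94 = 203.5 N·m clockwise.
Sign: 14.1 × 9.8 = 138.2 N down at 0.79 m → arm 6.68 m, τ = 138.2 × 6.68 = 923.2 N·m clockwise.
Battery pack: 24.2 × 9.8 = 237.2 N down at 5.05 m → arm 2.42 m, τ = 237.2 × 2.42 = 574 N·m clockwise.
Box: 33.7 × 9.8 = 330.3 N down at 0.34 m → arm 7.13 m, τ = 330.3 × 7.13 = 2355 N·m clockwise.
Net load moment about support A = 4056 N·m clockwise.
Reaction R at support B is upward at 0.97 m, arm 6.5 m → moment R × 6.5 counterclockwise.
For rotational equilibrium, R × 6.5 = 4056, so R = 624 N.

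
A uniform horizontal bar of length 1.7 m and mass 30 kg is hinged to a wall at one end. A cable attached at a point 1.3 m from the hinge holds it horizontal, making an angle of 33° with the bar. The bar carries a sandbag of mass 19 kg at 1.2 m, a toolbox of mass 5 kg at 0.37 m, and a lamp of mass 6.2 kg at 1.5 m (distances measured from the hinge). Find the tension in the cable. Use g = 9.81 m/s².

T ≈ 824 N

Sum moments about the hinge (the unknown hinge reaction has zero arm there).
Beam weight: 30 × 9.81 = 294.3 N down at 0.85 m → arm 0.85 m, τ = 294.3 × 0.85 = 250.2 N·m clockwise.
Sandbag: 19 × 9.81 = 186.4 N down at 1.2 m → arm 1.2 m, τ = 186.4 × 1.2 = 223.7 N·m clockwise.
Toolbox: 5 × 9.81 = 49.05 N down at 0.37 m → arm 0.37 m, τ = 49.05 × 0.37 = 18.15 N·m clockwise.
Lamp: 6.2 × 9.81 = 60.82 N down at 1.5 m → arm 1.5 m, τ = 60.82 × 1.5 = 91.23 N·m clockwise.
Total clockwise load moment = 583.3 N·m.
The cable tension T acts at 1.3 m; only its component perpendicular to the bar, T sinθ, produces torque. sin 33° = 0.5446.
Setting net torque to zero: T × 1.3 × 0.5446 = 583.3 → T = 583.3 / 0.708 = 824 N.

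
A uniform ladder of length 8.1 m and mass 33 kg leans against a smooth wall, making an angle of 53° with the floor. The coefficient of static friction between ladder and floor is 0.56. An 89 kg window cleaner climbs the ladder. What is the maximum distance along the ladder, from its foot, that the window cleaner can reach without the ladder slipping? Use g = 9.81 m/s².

d ≈ 6.75 m

Take moments about the foot of the ladder.
Ladder weight 33×9.81 = 323.7 N acts at 4.05 m along the ladder; its horizontal arm is 4.05·cos53° = 2.437 m → τ = 788.9 N·m clockwise.
Window cleaner weight 89×9.81 = 873.1 N at distance d → arm d·cos53° → τ = 873.1·d·0.6018 clockwise.
Wall normal N at the top has arm L sinθ = 6.469 m counterclockwise, so Στ = 0 gives N·6.469 = 788.9 + 525.4·d.
ΣFy = 0 ⇒ N_floor = 1197 N, so the maximum friction is μ_s·N_floor = 0.56×1197 = 670.3 N. ΣFx = 0 ⇒ N_wall = f, so at the slipping point N = 670.3 N.
Substituting: 670.3×6.469 = 788.9 + 525.4·d ⇒ d = (4336 − 788.9) / 525.4 = 6.75 m.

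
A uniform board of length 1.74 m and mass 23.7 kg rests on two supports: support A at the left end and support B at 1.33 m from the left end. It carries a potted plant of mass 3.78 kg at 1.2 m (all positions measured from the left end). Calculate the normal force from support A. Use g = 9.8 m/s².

Choose support B as the axis so its reaction then has zero moment arm.
Beam weight: 23.7 × 9.8 = 232.3 N down at 0.87 m → arm 0.46 m, τ = 232.3 × 0.46 = 106.9 N·m counterclockwise.
Potted plant: 3.78 × 9.8 = 37.04 N down at 1.2 m → arm 0.13 m, τ = 37.04 × 0.13 = 4.815 N·m counterclockwise.
Net load moment about support B = 111.7 N·m counterclockwise.
Reaction R at support A is upward at 0 m, arm 1.33 m → moment R × 1.33 clockwise.
Setting net torque to zero: R × 1.33 = 111.7 → R = 84 N.

R_A ≈ 84 N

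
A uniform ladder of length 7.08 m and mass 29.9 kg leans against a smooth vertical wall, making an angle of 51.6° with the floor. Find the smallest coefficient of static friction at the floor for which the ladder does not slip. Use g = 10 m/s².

μ_min ≈ 0.396

Choose the foot of the ladder as the axis so the floor normal and friction both act there and drop out.
Ladder weight 29.9×10 = 299 N acts at 3.54 m along the ladder; its horizontal arm is 3.54·cos51.6° = 2.199 m → τ = 657.5 N·m clockwise.
Wall normal N acts horizontally at the top; its moment arm is the height L sinθ = 7.08·sin51.6° = 5.549 m, counterclockwise.
Στ = 0 ⇒ N × 5.549 = 657.5 ⇒ N = 118.5 N.
ΣFx = 0 ⇒ f = N_wall = 118.5 N. ΣFy = 0 ⇒ N_floor = 299 N.
μ_min = f / N_floor = 118.5 / 299 = 0.396.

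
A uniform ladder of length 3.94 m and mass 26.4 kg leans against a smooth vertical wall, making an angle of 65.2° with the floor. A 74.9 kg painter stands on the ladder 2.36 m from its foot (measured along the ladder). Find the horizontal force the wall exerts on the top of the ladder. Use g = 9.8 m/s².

N_wall ≈ 263 N

About the foot of the ladder:
Ladder weight 26.4×9.8 = 258.7 N acts at 1.97 m along the ladder; its horizontal arm is 1.97·cos65.2° = 0.8263 m → τ = 213.8 N·m clockwise.
Painter: 74.9×9.8 = 734 N at 2.36 m → arm 0.9899 m → τ = 726.6 N·m clockwise.
Wall normal N acts horizontally at the top; its moment arm is the height L sinθ = 3.94·sin65.2° = 3.577 m, counterclockwise.
Στ = 0 ⇒ N × 3.577 = 940.4 ⇒ N = 263 N.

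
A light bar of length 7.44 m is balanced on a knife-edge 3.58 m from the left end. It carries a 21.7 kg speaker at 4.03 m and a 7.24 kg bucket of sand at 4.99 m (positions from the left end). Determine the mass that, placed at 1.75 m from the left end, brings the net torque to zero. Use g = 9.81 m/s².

m ≈ 10.9 kg

About the knife-edge (at 3.58 m from the left end):
Speaker: 21.7 × 9.81 = 212.9 N down at 4.03 m → arm 0.45 m, τ = 212.9 × 0.45 = 95.81 N·m clockwise.
Bucket of sand: 7.24 × 9.81 = 71.02 N down at 4.99 m → arm 1.41 m, τ = 71.02 × 1.41 = 100.1 N·m clockwise.
Net moment of known loads = 195.9 N·m clockwise.
An unknown mass m at 1.75 m has arm 1.83 m; its moment is m·g·1.83 counterclockwise.
Στ = 0 ⇒ m × 9.81 × 1.83 = 195.9 ⇒ m = 195.9 / (9.81 × 1.83) = 10.9 kg.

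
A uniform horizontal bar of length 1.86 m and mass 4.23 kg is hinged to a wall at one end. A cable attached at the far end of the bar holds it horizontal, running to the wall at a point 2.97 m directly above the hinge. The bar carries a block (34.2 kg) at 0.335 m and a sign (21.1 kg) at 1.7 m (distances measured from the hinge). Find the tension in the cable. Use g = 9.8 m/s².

Choose the hinge as the axis so the unknown hinge reaction has zero arm there.
Beam weight: 4.23 × 9.8 = 41.45 N down at 0.93 m → arm 0.93 m, τ = 41.45 × 0.93 = 38.55 N·m clockwise.
Block: 34.2 × 9.8 = 335.2 N down at 0.335 m → arm 0.335 m, τ = 335.2 × 0.335 = 112.3 N·m clockwise.
Sign: 21.1 × 9.8 = 206.8 N down at 1.7 m → arm 1.7 m, τ = 206.8 × 1.7 = 351.6 N·m clockwise.
Total clockwise load moment = 502.5 N·m.
The cable tension T acts at 1.86 m; only its component perpendicular to the bar, T sinθ, produces torque. sinθ = h/√(h²+d²) = 2.97/√(2.97²+1.86²) = 0.8475.
For rotational equilibrium, T × 1.86 × 0.8475 = 502.5, so T = 502.5 / 1.576 = 319 N.

T ≈ 319 N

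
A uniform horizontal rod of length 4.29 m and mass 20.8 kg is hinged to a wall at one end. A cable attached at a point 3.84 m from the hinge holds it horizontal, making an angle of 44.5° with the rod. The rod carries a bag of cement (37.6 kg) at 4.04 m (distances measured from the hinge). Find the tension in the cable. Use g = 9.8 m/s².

Taking torques about the hinge:
Beam weight: 20.8 × 9.8 = 203.8 N down at 2.145 m → arm 2.145 m, τ = 203.8 × 2.145 = 437.2 N·m clockwise.
Bag of cement: 37.6 × 9.8 = 368.5 N down at 4.04 m → arm 4.04 m, τ = 368.5 × 4.04 = 1489 N·m clockwise.
Total clockwise load moment = 1926 N·m.
The cable tension T acts at 3.84 m; only its component perpendicular to the rod, T sinθ, produces torque. sin 44.5° = 0.7009.
Στ = 0 ⇒ T × 3.84 × 0.7009 = 1926 ⇒ T = 1926 / 2.691 = 716 N.

T ≈ 716 N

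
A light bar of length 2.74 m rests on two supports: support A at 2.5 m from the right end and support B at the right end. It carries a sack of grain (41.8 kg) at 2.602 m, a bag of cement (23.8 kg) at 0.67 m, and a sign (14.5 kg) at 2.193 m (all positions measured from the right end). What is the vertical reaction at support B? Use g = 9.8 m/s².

Take moments about support A.
Sack of grain: 41.8 × 9.8 = 409.6 N down at 2.602 m → arm 0.102 m, τ = 409.6 × 0.102 = 41.78 N·m counterclockwise.
Bag of cement: 23.8 × 9.8 = 233.2 N down at 0.67 m → arm 1.83 m, τ = 233.2 × 1.83 = 426.8 N·m clockwise.
Sign: 14.5 × 9.8 = 142.1 N down at 2.193 m → arm 0.307 m, τ = 142.1 × 0.307 = 43.62 N·m clockwise.
Net load moment about support A = 428.6 N·m clockwise.
Reaction R at support B is upward at 0 m, arm 2.5 m → moment R × 2.5 counterclockwise.
For rotational equilibrium, R × 2.5 = 428.6, so R = 171 N.

R_B ≈ 171 N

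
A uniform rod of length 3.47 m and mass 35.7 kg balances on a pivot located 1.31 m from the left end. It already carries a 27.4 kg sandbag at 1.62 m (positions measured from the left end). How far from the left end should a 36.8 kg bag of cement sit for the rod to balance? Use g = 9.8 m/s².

Choose the pivot (at 1.31 m from the left end) as the axis so the support reaction has zero arm there.
Beam weight: 35.7 × 9.8 = 349.9 N down at 1.735 m → arm 0.425 m, τ = 349.9 × 0.425 = 148.7 N·m clockwise.
Sandbag: 27.4 × 9.8 = 268.5 N down at 1.62 m → arm 0.31 m, τ = 268.5 × 0.31 = 83.23 N·m clockwise.
Net moment of existing loads = 231.9 N·m clockwise.
The bag of cement weighs 36.8 × 9.8 = 360.6 N and must supply an equal counterclockwise moment, so its lever arm about the pivot is 231.9 / 360.6 = 0.643 m.
That puts it at 1.31 − 0.643 = 0.667 m from the left end.

x ≈ 0.667 m from the left end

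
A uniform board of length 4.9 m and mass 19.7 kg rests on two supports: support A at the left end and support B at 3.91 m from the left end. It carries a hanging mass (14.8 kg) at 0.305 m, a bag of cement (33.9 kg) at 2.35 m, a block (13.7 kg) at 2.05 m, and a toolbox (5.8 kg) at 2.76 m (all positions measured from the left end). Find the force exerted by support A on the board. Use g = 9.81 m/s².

R_A ≈ 419 N

Sum moments about support B (its reaction then has zero moment arm).
Beam weight: 19.7 × 9.81 = 193.3 N down at 2.45 m → arm 1.46 m, τ = 193.3 × 1.46 = 282.2 N·m counterclockwise.
Hanging mass: 14.8 × 9.81 = 145.2 N down at 0.305 m → arm 3.605 m, τ = 145.2 × 3.605 = 523.4 N·m counterclockwise.
Bag of cement: 33.9 × 9.81 = 332.6 N down at 2.35 m → arm 1.56 m, τ = 332.6 × 1.56 = 518.9 N·m counterclockwise.
Block: 13.7 × 9.81 = 134.4 N down at 2.05 m → arm 1.86 m, τ = 134.4 × 1.86 = 250 N·m counterclockwise.
Toolbox: 5.8 × 9.81 = 56.9 N down at 2.76 m → arm 1.15 m, τ = 56.9 × 1.15 = 65.43 N·m counterclockwise.
Net load moment about support B = 1640 N·m counterclockwise.
Reaction R at support A is upward at 0 m, arm 3.91 m → moment R × 3.91 clockwise.
Στ = 0 ⇒ R × 3.91 = 1640 ⇒ R = 419 N.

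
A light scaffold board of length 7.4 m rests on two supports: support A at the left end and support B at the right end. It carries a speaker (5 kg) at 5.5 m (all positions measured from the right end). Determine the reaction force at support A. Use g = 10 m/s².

About support B:
Speaker: 5 × 10 = 50 N down at 5.5 m → arm 5.5 m, τ = 50 × 5.5 = 275 N·m counterclockwise.
Net load moment about support B = 275 N·m counterclockwise.
Reaction R at support A is upward at 7.4 m, arm 7.4 m → moment R × 7.4 clockwise.
Στ = 0 ⇒ R × 7.4 = 275 ⇒ R = 37.2 N.

R_A ≈ 37.2 N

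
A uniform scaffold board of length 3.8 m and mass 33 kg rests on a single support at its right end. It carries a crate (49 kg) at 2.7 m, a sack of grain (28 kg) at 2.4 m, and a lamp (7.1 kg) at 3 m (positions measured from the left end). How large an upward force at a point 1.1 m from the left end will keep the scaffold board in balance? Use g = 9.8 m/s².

Taking torques about the right end:
Beam weight: 33 × 9.8 = 323.4 N down at 1.9 m → arm 1.9 m, τ = 323.4 × 1.9 = 614.5 N·m counterclockwise.
Crate: 49 × 9.8 = 480.2 N down at 2.7 m → arm 1.1 m, τ = 480.2 × 1.1 = 528.2 N·m counterclockwise.
Sack of grain: 28 × 9.8 = 274.4 N down at 2.4 m → arm 1.4 m, τ = 274.4 × 1.4 = 384.2 N·m counterclockwise.
Lamp: 7.1 × 9.8 = 69.58 N down at 3 m → arm 0.8 m, τ = 69.58 × 0.8 = 55.66 N·m counterclockwise.
Net moment of the loads = 1583 N·m counterclockwise.
The upward force F acts at a point 1.1 m from the left end, arm 2.7 m, giving F × 2.7 clockwise.
For rotational equilibrium, F × 2.7 = 1583, so F = 1583 / 2.7 = 586 N.

F ≈ 586 N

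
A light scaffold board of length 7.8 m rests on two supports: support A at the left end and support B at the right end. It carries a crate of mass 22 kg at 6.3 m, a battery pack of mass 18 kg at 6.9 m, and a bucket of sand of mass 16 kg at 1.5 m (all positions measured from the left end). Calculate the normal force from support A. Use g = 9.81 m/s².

Take moments about support B.
Crate: 22 × 9.81 = 215.8 N down at 6.3 m → arm 1.5 m, τ = 215.8 × 1.5 = 323.7 N·m counterclockwise.
Battery pack: 18 × 9.81 = 176.6 N down at 6.9 m → arm 0.9 m, τ = 176.6 × 0.9 = 158.9 N·m counterclockwise.
Bucket of sand: 16 × 9.81 = 157 N down at 1.5 m → arm 6.3 m, τ = 157 × 6.3 = 989.1 N·m counterclockwise.
Net load moment about support B = 1472 N·m counterclockwise.
Reaction R at support A is upward at 0 m, arm 7.8 m → moment R × 7.8 clockwise.
Στ = 0 ⇒ R × 7.8 = 1472 ⇒ R = 189 N.

R_A ≈ 189 N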